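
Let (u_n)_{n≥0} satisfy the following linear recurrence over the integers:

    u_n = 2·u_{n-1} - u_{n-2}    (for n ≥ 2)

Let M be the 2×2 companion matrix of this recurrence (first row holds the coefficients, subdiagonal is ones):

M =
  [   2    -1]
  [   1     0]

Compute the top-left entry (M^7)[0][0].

8

(M^7)[0][0] is the top entry after applying M 7 times to the unit state (1, 0). Equivalently it is h_{8} for the auxiliary sequence (h_n) obeying the same recurrence with h_1 = 1 and h_i = 0 for 0 ≤ i < 1:
h_2 = 2·1 + -1·0 = 2
h_3 = 2·2 + -1·1 = 3
h_4 = 2·3 + -1·2 = 4
h_5 = 2·4 + -1·3 = 5
h_6 = 2·5 + -1·4 = 6
h_7 = 2·6 + -1·5 = 7
h_8 = 2·7 + -1·6 = 8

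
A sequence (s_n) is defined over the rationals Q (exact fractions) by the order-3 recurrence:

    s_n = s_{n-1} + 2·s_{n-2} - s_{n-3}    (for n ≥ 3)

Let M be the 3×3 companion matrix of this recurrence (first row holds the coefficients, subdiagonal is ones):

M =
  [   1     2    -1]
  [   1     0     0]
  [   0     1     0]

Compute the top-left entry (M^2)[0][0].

(M^2)[0][0] is the top entry after applying M 2 times to the unit state (1, 0, 0). Equivalently it is h_{4} for the auxiliary sequence (h_n) obeying the same recurrence with h_2 = 1 and h_i = 0 for 0 ≤ i < 2:
h_3 = 1·1 + 2·0 + -1·0 = 1
h_4 = 1·1 + 2·1 + -1·0 = 3

3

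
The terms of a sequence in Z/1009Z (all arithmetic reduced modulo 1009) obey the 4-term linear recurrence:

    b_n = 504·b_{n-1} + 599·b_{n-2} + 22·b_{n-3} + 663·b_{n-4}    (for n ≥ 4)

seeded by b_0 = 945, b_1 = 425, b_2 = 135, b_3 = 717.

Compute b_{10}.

455

b_4 = 504·717 + 599·135 + 22·425 + 663·945 = 506
b_5 = 504·506 + 599·717 + 22·135 + 663·425 = 612
b_6 = 504·612 + 599·506 + 22·717 + 663·135 = 431
b_7 = 504·431 + 599·612 + 22·506 + 663·717 = 775
b_8 = 504·775 + 599·431 + 22·612 + 663·506 = 819
b_9 = 504·819 + 599·775 + 22·431 + 663·612 = 719
b_10 = 504·719 + 599·819 + 22·775 + 663·431 = 455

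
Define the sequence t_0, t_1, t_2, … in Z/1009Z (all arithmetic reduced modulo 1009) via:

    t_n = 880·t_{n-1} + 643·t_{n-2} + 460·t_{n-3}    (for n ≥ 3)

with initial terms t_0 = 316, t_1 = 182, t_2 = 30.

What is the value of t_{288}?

550

t_3 = 880·30 + 643·182 + 460·316 = 212
t_4 = 880·212 + 643·30 + 460·182 = 996
t_5 = 880·996 + 643·212 + 460·30 = 443
t_6 = 880·443 + 643·996 + 460·212 = 735
t_7 = 880·735 + 643·443 + 460·996 = 416
t_8 = 880·416 + 643·735 + 460·443 = 168
Continuing the recurrence:
  t_9 = 714;  t_10 = 433;  t_11 = 241;  t_12 = 640;  t_13 = 162;  t_14 = 9
  t_15 = 868;  t_16 = 623;  t_17 = 604;  t_18 = 518;  t_19 = 712;  t_20 = 440
  t_21 = 639;  t_22 = 302;  t_23 = 198;  t_24 = 462;  t_25 = 800;  t_26 = 408
  t_27 = 276;  t_28 = 439;  t_29 = 772;  t_30 = 895;  t_31 = 688;  t_32 = 347
  t_33 = 103;  t_34 = 625;  t_35 = 937;  t_36 = 457;  t_37 = 631;  t_38 = 739
  t_39 = 987;  t_40 = 426;  t_41 = 428;  t_42 = 732;  t_43 = 379;  t_44 = 148
  t_45 = 321;  t_46 = 61;  t_47 = 238;  t_48 = 795;  t_49 = 846;  t_50 = 977
  t_51 = 661;  t_52 = 795;  t_53 = 3;  t_54 = 595;  t_55 = 282;  t_56 = 491
  t_57 = 195;  t_58 = 534;  t_59 = 848;  t_60 = 790;  t_61 = 856;  t_62 = 606
  t_63 = 182;  t_64 = 163;  t_65 = 420;  t_66 = 152;  t_67 = 534;  t_68 = 70
  t_69 = 652;  t_70 = 706;  t_71 = 149;  t_72 = 105;  t_73 = 395;  t_74 = 344
  t_75 = 614;  t_76 = 806;  t_77 = 63;  t_78 = 506;  t_79 = 917;  t_80 = 948
  t_81 = 862;  t_82 = 987;  t_83 = 328;  t_84 = 29;  t_85 = 288;  t_86 = 196
  t_87 = 701;  t_88 = 585;  t_89 = 289;  t_90 = 439;  t_91 = 750;  t_92 = 632
  t_93 = 289;  t_94 = 732;  t_95 = 717;  t_96 = 569;  t_97 = 897;  t_98 = 808
  t_99 = 736;  t_100 = 759;  t_101 = 357;  t_102 = 587;  t_103 = 486;  t_104 = 701
  t_105 = 706;  t_106 = 27;  t_107 = 41;  t_108 = 835;  t_109 = 689;  t_110 = 726
  t_111 = 939;  t_112 = 723;  t_113 = 946;  t_114 = 892;  t_115 = 428;  t_116 = 1008
  t_117 = 542;  t_118 = 194;  t_119 = 140;  t_120 = 834;  t_121 = 35;  t_122 = 837
  t_123 = 517;  t_124 = 251;  t_125 = 970;  t_126 = 644;  t_127 = 244;  t_128 = 427
  t_129 = 503;  t_130 = 43;  t_131 = 721;  t_132 = 544;  t_133 = 526;  t_134 = 126
  t_135 = 101;  t_136 = 186;  t_137 = 27;  t_138 = 126;  t_139 = 902;  t_140 = 287
  t_141 = 568;  t_142 = 500;  t_143 = 892;  t_144 = 545;  t_145 = 717;  t_146 = 304
  t_147 = 521;  t_148 = 1006;  t_149 = 1000;  t_150 = 768;  t_151 = 715;  t_152 = 912
  t_153 = 176;  t_154 = 656;  t_155 = 68;  t_156 = 595;  t_157 = 335;  t_158 = 347
  t_159 = 382;  t_160 = 18;  t_161 = 333;  t_162 = 50;  t_163 = 23;  t_164 = 743
  t_165 = 464;  t_166 = 657;  t_167 = 429;  t_168 = 375;  t_169 = 976;  t_170 = 780
  t_171 = 211;  t_172 = 46;  t_173 = 183;  t_174 = 113;  t_175 = 145;  t_176 = 910
  t_177 = 582;  t_178 = 613;  t_179 = 386;  t_180 = 631;  t_181 = 783;  t_182 = 993
  t_183 = 701;  t_184 = 150;  t_185 = 253;  t_186 = 835;  t_187 = 866;  t_188 = 747
  t_189 = 42;  t_190 = 478;  t_191 = 210;  t_192 = 920;  t_193 = 124;  t_194 = 170
  t_195 = 718;  t_196 = 71;  t_197 = 990;  t_198 = 9;  t_199 = 111;  t_200 = 890
  t_201 = 54;  t_202 = 874;  t_203 = 424;  t_204 = 383;  t_205 = 694;  t_206 = 651
  t_207 = 646;  t_208 = 667;  t_209 = 188;  t_210 = 534;  t_211 = 623;  t_212 = 361
  t_213 = 314;  t_214 = 940;  t_215 = 506;  t_216 = 493;  t_217 = 978;  t_218 = 826
  t_219 = 402;  t_220 = 860;  t_221 = 808;  t_222 = 16;  t_223 = 944;  t_224 = 879
  t_225 = 497;  t_226 = 990;  t_227 = 891;  t_228 = 564;  t_229 = 34;  t_230 = 277
  t_231 = 382;  t_232 = 186;  t_233 = 947;  t_234 = 616;  t_235 = 536;  t_236 = 769
  t_237 = 91;  t_238 = 790;  t_239 = 580;  t_240 = 780;  t_241 = 50;  t_242 = 95
  t_243 = 320;  t_244 = 427;  t_245 = 649;  t_246 = 25;  t_247 = 57;  t_248 = 526
  t_249 = 477;  t_250 = 205;  t_251 = 573;  t_252 = 852;  t_253 = 690;  t_254 = 971
  t_255 = 1004;  t_256 = 1001;  t_257 = 517;  t_258 = 529;  t_259 = 188;  t_260 = 783
  t_261 = 877;  t_262 = 568;  t_263 = 232;  t_264 = 128;  t_265 = 434;  t_266 = 859
  t_267 = 106;  t_268 = 724;  t_269 = 608;  t_270 = 981;  t_271 = 107;  t_272 = 668
  t_273 = 19;  t_274 = 45;  t_275 = 902;  t_276 = 19;  t_277 = 907;  t_278 = 371
  t_279 = 231;  t_280 = 394;  t_281 = 982;  t_282 = 854;  t_283 = 236;  t_284 = 749
  t_285 = 980;  t_286 = 616
t_287 = 880·616 + 643·980 + 460·749 = 233
t_288 = 880·233 + 643·616 + 460·980 = 550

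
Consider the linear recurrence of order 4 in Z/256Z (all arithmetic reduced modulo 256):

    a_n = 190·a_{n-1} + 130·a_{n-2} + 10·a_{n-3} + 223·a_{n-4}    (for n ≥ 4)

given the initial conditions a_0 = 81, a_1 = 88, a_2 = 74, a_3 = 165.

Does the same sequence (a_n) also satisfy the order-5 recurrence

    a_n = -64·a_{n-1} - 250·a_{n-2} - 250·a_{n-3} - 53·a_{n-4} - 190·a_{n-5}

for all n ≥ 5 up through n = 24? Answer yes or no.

Terms a_0..a_24: 81, 88, 74, 165, 9, 4, 114, 185, 49, 64, 234, 61, 73, 12, 50, 49, 209, 104, 202, 149, 73, 84, 50, 105, 49
n=5: candidate gives 4, actual a_5 = 4 ✓
n=6: candidate gives 114, actual a_6 = 114 ✓
n=7: candidate gives 185, actual a_7 = 185 ✓
n=8: candidate gives 49, actual a_8 = 49 ✓
n=9: candidate gives 64, actual a_9 = 64 ✓
n=10: candidate gives 234, actual a_10 = 234 ✓
n=11: candidate gives 61, actual a_11 = 61 ✓
n=12: candidate gives 73, actual a_12 = 73 ✓
n=13: candidate gives 12, actual a_13 = 12 ✓
n=14: candidate gives 50, actual a_14 = 50 ✓
n=15: candidate gives 49, actual a_15 = 49 ✓
n=16: candidate gives 209, actual a_16 = 209 ✓
n=17: candidate gives 104, actual a_17 = 104 ✓
n=18: candidate gives 202, actual a_18 = 202 ✓
n=19: candidate gives 149, actual a_19 = 149 ✓
n=20: candidate gives 73, actual a_20 = 73 ✓
n=21: candidate gives 84, actual a_21 = 84 ✓
n=22: candidate gives 50, actual a_22 = 50 ✓
n=23: candidate gives 105, actual a_23 = 105 ✓
n=24: candidate gives 49, actual a_24 = 49 ✓

yes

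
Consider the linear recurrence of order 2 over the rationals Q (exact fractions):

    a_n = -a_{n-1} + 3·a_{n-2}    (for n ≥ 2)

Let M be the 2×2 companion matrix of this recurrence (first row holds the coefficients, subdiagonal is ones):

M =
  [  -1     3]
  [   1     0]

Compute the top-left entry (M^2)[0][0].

4

(M^2)[0][0] is the top entry after applying M 2 times to the unit state (1, 0). Equivalently it is h_{3} for the auxiliary sequence (h_n) obeying the same recurrence with h_1 = 1 and h_i = 0 for 0 ≤ i < 1:
h_2 = -1·1 + 3·0 = -1
h_3 = -1·-1 + 3·1 = 4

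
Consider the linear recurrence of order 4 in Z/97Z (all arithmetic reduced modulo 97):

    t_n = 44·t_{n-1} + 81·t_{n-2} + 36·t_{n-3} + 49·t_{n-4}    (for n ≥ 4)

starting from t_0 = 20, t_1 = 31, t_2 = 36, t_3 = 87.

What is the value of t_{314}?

20

t_4 = 44·87 + 81·36 + 36·31 + 49·20 = 13
t_5 = 44·13 + 81·87 + 36·36 + 49·31 = 55
t_6 = 44·55 + 81·13 + 36·87 + 49·36 = 27
t_7 = 44·27 + 81·55 + 36·13 + 49·87 = 92
t_8 = 44·92 + 81·27 + 36·55 + 49·13 = 25
t_9 = 44·25 + 81·92 + 36·27 + 49·55 = 94
Continuing the recurrence:
  t_10 = 29;  t_11 = 39;  t_12 = 41;  t_13 = 40;  t_14 = 49;  t_15 = 53
  t_16 = 50;  t_17 = 32;  t_18 = 67;  t_19 = 43;  t_20 = 57;  t_21 = 77
  t_22 = 32;  t_23 = 67;  t_24 = 47;  t_25 = 4;  t_26 = 9;  t_27 = 69
  t_28 = 4;  t_29 = 77;  t_30 = 41;  t_31 = 23;  t_32 = 26;  t_33 = 11
  t_34 = 92;  t_35 = 18;  t_36 = 20;  t_37 = 78;  t_38 = 23;  t_39 = 8
  t_40 = 86;  t_41 = 61;  t_42 = 7;  t_43 = 7;  t_44 = 10;  t_45 = 77
  t_46 = 40;  t_47 = 67;  t_48 = 41;  t_49 = 28;  t_50 = 1;  t_51 = 87
  t_52 = 39;  t_53 = 83;  t_54 = 1;  t_55 = 18;  t_56 = 49;  t_57 = 54
  t_58 = 58;  t_59 = 66;  t_60 = 16;  t_61 = 17;  t_62 = 84;  t_63 = 56
  t_64 = 91;  t_65 = 78;  t_66 = 57;  t_67 = 5;  t_68 = 76;  t_69 = 20
  t_70 = 18;  t_71 = 58;  t_72 = 15;  t_73 = 2;  t_74 = 5;  t_75 = 78
  t_76 = 85;  t_77 = 54;  t_78 = 92;  t_79 = 75;  t_80 = 80;  t_81 = 33
  t_82 = 8;  t_83 = 74;  t_84 = 88;  t_85 = 34;  t_86 = 40;  t_87 = 56
  t_88 = 85;  t_89 = 33;  t_90 = 91;  t_91 = 65;  t_92 = 64;  t_93 = 73
  t_94 = 63;  t_95 = 12;  t_96 = 46;  t_97 = 14;  t_98 = 4;  t_99 = 62
  t_100 = 87;  t_101 = 77;  t_102 = 59;  t_103 = 65;  t_104 = 27;  t_105 = 31
  t_106 = 52;  t_107 = 32;  t_108 = 8;  t_109 = 30;  t_110 = 42;  t_111 = 23
  t_112 = 66;  t_113 = 86;  t_114 = 85;  t_115 = 47;  t_116 = 54;  t_117 = 71
  t_118 = 66;  t_119 = 1;  t_120 = 19;  t_121 = 79;  t_122 = 40;  t_123 = 65
  t_124 = 78;  t_125 = 40;  t_126 = 59;  t_127 = 92;  t_128 = 24;  t_129 = 79
  t_130 = 80;  t_131 = 62;  t_132 = 36;  t_133 = 68;  t_134 = 32;  t_135 = 95
  t_136 = 23;  t_137 = 96;  t_138 = 17;  t_139 = 39;  t_140 = 13;  t_141 = 26
  t_142 = 69;  t_143 = 52;  t_144 = 41;  t_145 = 74;  t_146 = 93;  t_147 = 45
  t_148 = 24;  t_149 = 35;  t_150 = 58;  t_151 = 17;  t_152 = 25;  t_153 = 72
  t_154 = 14;  t_155 = 33;  t_156 = 1;  t_157 = 56;  t_158 = 54;  t_159 = 29
  t_160 = 52;  t_161 = 13;  t_162 = 35;  t_163 = 66;  t_164 = 25;  t_165 = 1
  t_166 = 49;  t_167 = 66;  t_168 = 83;  t_169 = 44;  t_170 = 50;  t_171 = 55
  t_172 = 93;  t_173 = 87;  t_174 = 77;  t_175 = 85;  t_176 = 12;  t_177 = 92
  t_178 = 19;  t_179 = 81;  t_180 = 79;  t_181 = 0;  t_182 = 61;  t_183 = 88
  t_184 = 74;  t_185 = 67;  t_186 = 64;  t_187 = 87;  t_188 = 15;  t_189 = 5
  t_190 = 40;  t_191 = 81;  t_192 = 56;  t_193 = 40;  t_194 = 17;  t_195 = 79
  t_196 = 16;  t_197 = 72;  t_198 = 90;  t_199 = 77;  t_200 = 86;  t_201 = 8
  t_202 = 47;  t_203 = 79;  t_204 = 48;  t_205 = 22;  t_206 = 12;  t_207 = 52
  t_208 = 2;  t_209 = 87;  t_210 = 48;  t_211 = 42;  t_212 = 42;  t_213 = 86
  t_214 = 89;  t_215 = 96;  t_216 = 0;  t_217 = 62;  t_218 = 69;  t_219 = 55
  t_220 = 56;  t_221 = 25;  t_222 = 36;  t_223 = 75;  t_224 = 63;  t_225 = 19
  t_226 = 24;  t_227 = 2;  t_228 = 80;  t_229 = 45;  t_230 = 8;  t_231 = 88
  t_232 = 69;  t_233 = 47;  t_234 = 62;  t_235 = 42;  t_236 = 12;  t_237 = 26
  t_238 = 70;  t_239 = 13;  t_240 = 6;  t_241 = 67;  t_242 = 57;  t_243 = 58
  t_244 = 78;  t_245 = 79;  t_246 = 28;  t_247 = 89;  t_248 = 46;  t_249 = 47
  t_250 = 88;  t_251 = 19;  t_252 = 76;  t_253 = 72;  t_254 = 61;  t_255 = 58
  t_256 = 35;  t_257 = 31;  t_258 = 61;  t_259 = 82;  t_260 = 31;  t_261 = 81
  t_262 = 85;  t_263 = 12;  t_264 = 14;  t_265 = 81;  t_266 = 80;  t_267 = 18
  t_268 = 10;  t_269 = 17;  t_270 = 15;  t_271 = 78;  t_272 = 26;  t_273 = 8
  t_274 = 84;  t_275 = 81;  t_276 = 96;  t_277 = 39;  t_278 = 34;  t_279 = 52
  t_280 = 92;  t_281 = 46;  t_282 = 16;  t_283 = 8;  t_284 = 52;  t_285 = 43
  t_286 = 95;  t_287 = 33;  t_288 = 51;  t_289 = 65;  t_290 = 30;  t_291 = 47
  t_292 = 25;  t_293 = 54;  t_294 = 94;  t_295 = 73;  t_296 = 27;  t_297 = 36
  t_298 = 44;  t_299 = 89;  t_300 = 11;  t_301 = 80;  t_302 = 71;  t_303 = 5
  t_304 = 78;  t_305 = 31;  t_306 = 89;  t_307 = 71;  t_308 = 42;  t_309 = 3
  t_310 = 72;  t_311 = 60;  t_312 = 65
t_313 = 44·65 + 81·60 + 36·72 + 49·3 = 80
t_314 = 44·80 + 81·65 + 36·60 + 49·72 = 20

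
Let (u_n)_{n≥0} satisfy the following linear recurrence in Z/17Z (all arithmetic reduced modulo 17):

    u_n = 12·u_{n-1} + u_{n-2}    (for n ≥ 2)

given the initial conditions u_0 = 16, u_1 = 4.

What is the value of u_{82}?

u_2 = 12·4 + 1·16 = 13
u_3 = 12·13 + 1·4 = 7
u_4 = 12·7 + 1·13 = 12
u_5 = 12·12 + 1·7 = 15
u_6 = 12·15 + 1·12 = 5
u_7 = 12·5 + 1·15 = 7
u_8 = 12·7 + 1·5 = 4
u_9 = 12·4 + 1·7 = 4
u_10 = 12·4 + 1·4 = 1
u_11 = 12·1 + 1·4 = 16
u_12 = 12·16 + 1·1 = 6
u_13 = 12·6 + 1·16 = 3
u_14 = 12·3 + 1·6 = 8
u_15 = 12·8 + 1·3 = 14
u_16 = 12·14 + 1·8 = 6
u_17 = 12·6 + 1·14 = 1
u_18 = 12·1 + 1·6 = 1
u_19 = 12·1 + 1·1 = 13
u_20 = 12·13 + 1·1 = 4
u_21 = 12·4 + 1·13 = 10
u_22 = 12·10 + 1·4 = 5
u_23 = 12·5 + 1·10 = 2
u_24 = 12·2 + 1·5 = 12
u_25 = 12·12 + 1·2 = 10
u_26 = 12·10 + 1·12 = 13
u_27 = 12·13 + 1·10 = 13
u_28 = 12·13 + 1·13 = 16
u_29 = 12·16 + 1·13 = 1
u_30 = 12·1 + 1·16 = 11
u_31 = 12·11 + 1·1 = 14
u_32 = 12·14 + 1·11 = 9
u_33 = 12·9 + 1·14 = 3
u_34 = 12·3 + 1·9 = 11
u_35 = 12·11 + 1·3 = 16
u_36 = 12·16 + 1·11 = 16
u_37 = 12·16 + 1·16 = 4
(u_36, u_37) = (16, 4) = (u_0, u_1), so the sequence has period 36.
82 ≡ 10 (mod 36), hence u_82 = u_10 = 1.

1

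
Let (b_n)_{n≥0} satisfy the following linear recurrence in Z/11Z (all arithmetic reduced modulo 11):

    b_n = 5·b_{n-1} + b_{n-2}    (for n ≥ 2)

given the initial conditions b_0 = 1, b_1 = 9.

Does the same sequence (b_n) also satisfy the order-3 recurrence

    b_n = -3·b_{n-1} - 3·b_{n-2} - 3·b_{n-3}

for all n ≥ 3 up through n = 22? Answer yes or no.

yes

Terms b_0..b_22: 1, 9, 2, 8, 9, 9, 10, 4, 8, 0, 8, 7, 10, 2, 9, 3, 2, 2, 1, 7, 3, 0, 3
n=3: candidate gives 8, actual b_3 = 8 ✓
n=4: candidate gives 9, actual b_4 = 9 ✓
n=5: candidate gives 9, actual b_5 = 9 ✓
n=6: candidate gives 10, actual b_6 = 10 ✓
n=7: candidate gives 4, actual b_7 = 4 ✓
n=8: candidate gives 8, actual b_8 = 8 ✓
n=9: candidate gives 0, actual b_9 = 0 ✓
n=10: candidate gives 8, actual b_10 = 8 ✓
n=11: candidate gives 7, actual b_11 = 7 ✓
n=12: candidate gives 10, actual b_12 = 10 ✓
n=13: candidate gives 2, actual b_13 = 2 ✓
n=14: candidate gives 9, actual b_14 = 9 ✓
n=15: candidate gives 3, actual b_15 = 3 ✓
n=16: candidate gives 2, actual b_16 = 2 ✓
n=17: candidate gives 2, actual b_17 = 2 ✓
n=18: candidate gives 1, actual b_18 = 1 ✓
n=19: candidate gives 7, actual b_19 = 7 ✓
n=20: candidate gives 3, actual b_20 = 3 ✓
n=21: candidate gives 0, actual b_21 = 0 ✓
n=22: candidate gives 3, actual b_22 = 3 ✓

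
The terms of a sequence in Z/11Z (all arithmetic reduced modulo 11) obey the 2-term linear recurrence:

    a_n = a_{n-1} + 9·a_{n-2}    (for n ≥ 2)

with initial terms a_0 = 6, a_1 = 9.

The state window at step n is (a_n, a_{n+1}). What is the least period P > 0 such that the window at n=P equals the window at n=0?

n=0: window = (6, 9)
n=1: window = (9, 8)
n=2: window = (8, 1)
n=3: window = (1, 7)
n=4: window = (7, 5)
n=5: window = (5, 2)
n=6: window = (2, 3)
n=7: window = (3, 10)
n=8: window = (10, 4)
n=9: window = (4, 6)
n=10: window = (6, 9)
window at n=10 equals window at n=0 → period = 10

10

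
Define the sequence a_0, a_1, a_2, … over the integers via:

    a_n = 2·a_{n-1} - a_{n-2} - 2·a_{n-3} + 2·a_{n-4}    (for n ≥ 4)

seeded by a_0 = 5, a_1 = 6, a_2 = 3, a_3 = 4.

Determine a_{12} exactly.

-21

a_4 = 2·4 + -1·3 + -2·6 + 2·5 = 3
a_5 = 2·3 + -1·4 + -2·3 + 2·6 = 8
a_6 = 2·8 + -1·3 + -2·4 + 2·3 = 11
a_7 = 2·11 + -1·8 + -2·3 + 2·4 = 16
a_8 = 2·16 + -1·11 + -2·8 + 2·3 = 11
a_9 = 2·11 + -1·16 + -2·11 + 2·8 = 0
a_10 = 2·0 + -1·11 + -2·16 + 2·11 = -21
a_11 = 2·-21 + -1·0 + -2·11 + 2·16 = -32
a_12 = 2·-32 + -1·-21 + -2·0 + 2·11 = -21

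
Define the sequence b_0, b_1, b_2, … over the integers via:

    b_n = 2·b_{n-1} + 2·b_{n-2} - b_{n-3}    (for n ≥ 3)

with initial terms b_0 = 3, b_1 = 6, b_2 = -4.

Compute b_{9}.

b_3 = 2·-4 + 2·6 + -1·3 = 1
b_4 = 2·1 + 2·-4 + -1·6 = -12
b_5 = 2·-12 + 2·1 + -1·-4 = -18
b_6 = 2·-18 + 2·-12 + -1·1 = -61
b_7 = 2·-61 + 2·-18 + -1·-12 = -146
b_8 = 2·-146 + 2·-61 + -1·-18 = -396
b_9 = 2·-396 + 2·-146 + -1·-61 = -1023

-1023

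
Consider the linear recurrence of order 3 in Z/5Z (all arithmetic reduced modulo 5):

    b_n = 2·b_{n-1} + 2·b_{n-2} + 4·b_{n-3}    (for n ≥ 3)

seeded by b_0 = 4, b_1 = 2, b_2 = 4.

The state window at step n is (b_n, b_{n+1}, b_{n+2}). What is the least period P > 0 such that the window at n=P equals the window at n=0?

10

n=0: window = (4, 2, 4)
n=1: window = (2, 4, 3)
n=2: window = (4, 3, 2)
n=3: window = (3, 2, 1)
n=4: window = (2, 1, 3)
n=5: window = (1, 3, 1)
n=6: window = (3, 1, 2)
n=7: window = (1, 2, 3)
n=8: window = (2, 3, 4)
n=9: window = (3, 4, 2)
n=10: window = (4, 2, 4)
window at n=10 equals window at n=0 → period = 10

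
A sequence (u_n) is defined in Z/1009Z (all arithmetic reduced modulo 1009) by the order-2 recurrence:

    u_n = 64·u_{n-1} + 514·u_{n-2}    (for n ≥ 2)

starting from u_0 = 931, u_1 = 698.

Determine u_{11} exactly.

u_2 = 64·698 + 514·931 = 544
u_3 = 64·544 + 514·698 = 78
u_4 = 64·78 + 514·544 = 70
u_5 = 64·70 + 514·78 = 176
u_6 = 64·176 + 514·70 = 830
u_7 = 64·830 + 514·176 = 306
u_8 = 64·306 + 514·830 = 226
u_9 = 64·226 + 514·306 = 218
u_10 = 64·218 + 514·226 = 964
u_11 = 64·964 + 514·218 = 200

200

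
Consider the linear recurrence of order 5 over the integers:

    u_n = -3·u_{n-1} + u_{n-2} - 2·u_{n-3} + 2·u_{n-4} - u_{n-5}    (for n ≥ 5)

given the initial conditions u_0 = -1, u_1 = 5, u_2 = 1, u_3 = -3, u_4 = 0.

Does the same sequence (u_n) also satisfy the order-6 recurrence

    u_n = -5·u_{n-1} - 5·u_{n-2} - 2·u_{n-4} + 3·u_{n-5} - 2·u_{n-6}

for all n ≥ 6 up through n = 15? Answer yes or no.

yes

Terms u_0..u_15: -1, 5, 1, -3, 0, 6, -15, 44, -156, 554, -1942, 6795, -23791, 83316, -291767, 1021731
n=6: candidate gives -15, actual u_6 = -15 ✓
n=7: candidate gives 44, actual u_7 = 44 ✓
n=8: candidate gives -156, actual u_8 = -156 ✓
n=9: candidate gives 554, actual u_9 = 554 ✓
n=10: candidate gives -1942, actual u_10 = -1942 ✓
n=11: candidate gives 6795, actual u_11 = 6795 ✓
n=12: candidate gives -23791, actual u_12 = -23791 ✓
n=13: candidate gives 83316, actual u_13 = 83316 ✓
n=14: candidate gives -291767, actual u_14 = -291767 ✓
n=15: candidate gives 1021731, actual u_15 = 1021731 ✓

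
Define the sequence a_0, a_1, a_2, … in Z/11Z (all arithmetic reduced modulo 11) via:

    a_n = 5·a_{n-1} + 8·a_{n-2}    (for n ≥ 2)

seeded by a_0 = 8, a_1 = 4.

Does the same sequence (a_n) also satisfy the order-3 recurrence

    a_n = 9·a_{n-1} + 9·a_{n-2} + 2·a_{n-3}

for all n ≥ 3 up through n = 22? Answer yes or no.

Terms a_0..a_22: 8, 4, 7, 1, 6, 5, 7, 9, 2, 5, 8, 3, 2, 1, 10, 3, 7, 4, 10, 5, 6, 4, 2
n=3: candidate gives 5, actual a_3 = 1 ✗

no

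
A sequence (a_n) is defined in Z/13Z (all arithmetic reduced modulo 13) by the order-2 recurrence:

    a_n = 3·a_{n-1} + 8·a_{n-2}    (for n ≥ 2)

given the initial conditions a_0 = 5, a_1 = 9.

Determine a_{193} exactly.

8

a_2 = 3·9 + 8·5 = 2
a_3 = 3·2 + 8·9 = 0
a_4 = 3·0 + 8·2 = 3
a_5 = 3·3 + 8·0 = 9
a_6 = 3·9 + 8·3 = 12
a_7 = 3·12 + 8·9 = 4
a_8 = 3·4 + 8·12 = 4
a_9 = 3·4 + 8·4 = 5
a_10 = 3·5 + 8·4 = 8
a_11 = 3·8 + 8·5 = 12
a_12 = 3·12 + 8·8 = 9
a_13 = 3·9 + 8·12 = 6
a_14 = 3·6 + 8·9 = 12
a_15 = 3·12 + 8·6 = 6
a_16 = 3·6 + 8·12 = 10
a_17 = 3·10 + 8·6 = 0
a_18 = 3·0 + 8·10 = 2
a_19 = 3·2 + 8·0 = 6
a_20 = 3·6 + 8·2 = 8
a_21 = 3·8 + 8·6 = 7
a_22 = 3·7 + 8·8 = 7
a_23 = 3·7 + 8·7 = 12
a_24 = 3·12 + 8·7 = 1
a_25 = 3·1 + 8·12 = 8
a_26 = 3·8 + 8·1 = 6
a_27 = 3·6 + 8·8 = 4
a_28 = 3·4 + 8·6 = 8
a_29 = 3·8 + 8·4 = 4
a_30 = 3·4 + 8·8 = 11
a_31 = 3·11 + 8·4 = 0
a_32 = 3·0 + 8·11 = 10
a_33 = 3·10 + 8·0 = 4
a_34 = 3·4 + 8·10 = 1
a_35 = 3·1 + 8·4 = 9
a_36 = 3·9 + 8·1 = 9
a_37 = 3·9 + 8·9 = 8
a_38 = 3·8 + 8·9 = 5
a_39 = 3·5 + 8·8 = 1
a_40 = 3·1 + 8·5 = 4
a_41 = 3·4 + 8·1 = 7
a_42 = 3·7 + 8·4 = 1
a_43 = 3·1 + 8·7 = 7
a_44 = 3·7 + 8·1 = 3
a_45 = 3·3 + 8·7 = 0
a_46 = 3·0 + 8·3 = 11
a_47 = 3·11 + 8·0 = 7
a_48 = 3·7 + 8·11 = 5
a_49 = 3·5 + 8·7 = 6
a_50 = 3·6 + 8·5 = 6
a_51 = 3·6 + 8·6 = 1
a_52 = 3·1 + 8·6 = 12
a_53 = 3·12 + 8·1 = 5
a_54 = 3·5 + 8·12 = 7
a_55 = 3·7 + 8·5 = 9
a_56 = 3·9 + 8·7 = 5
a_57 = 3·5 + 8·9 = 9
(a_56, a_57) = (5, 9) = (a_0, a_1), so the sequence has period 56.
193 ≡ 25 (mod 56), hence a_193 = a_25 = 8.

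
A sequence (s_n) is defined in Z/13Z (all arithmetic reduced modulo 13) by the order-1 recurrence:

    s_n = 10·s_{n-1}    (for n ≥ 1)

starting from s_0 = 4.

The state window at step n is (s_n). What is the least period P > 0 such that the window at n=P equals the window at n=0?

n=0: window = (4)
n=1: window = (1)
n=2: window = (10)
n=3: window = (9)
n=4: window = (12)
n=5: window = (3)
n=6: window = (4)
window at n=6 equals window at n=0 → period = 6

6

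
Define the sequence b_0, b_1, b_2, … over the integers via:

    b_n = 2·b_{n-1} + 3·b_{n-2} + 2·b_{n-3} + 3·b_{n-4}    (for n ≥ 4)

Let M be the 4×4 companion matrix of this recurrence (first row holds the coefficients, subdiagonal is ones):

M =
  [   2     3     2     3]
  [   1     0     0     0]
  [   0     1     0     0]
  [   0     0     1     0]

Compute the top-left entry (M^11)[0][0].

254932

(M^11)[0][0] is the top entry after applying M 11 times to the unit state (1, 0, 0, 0). Equivalently it is h_{14} for the auxiliary sequence (h_n) obeying the same recurrence with h_3 = 1 and h_i = 0 for 0 ≤ i < 3:
h_4 = 2·1 + 3·0 + 2·0 + 3·0 = 2
h_5 = 2·2 + 3·1 + 2·0 + 3·0 = 7
h_6 = 2·7 + 3·2 + 2·1 + 3·0 = 22
h_7 = 2·22 + 3·7 + 2·2 + 3·1 = 72
h_8 = 2·72 + 3·22 + 2·7 + 3·2 = 230
h_9 = 2·230 + 3·72 + 2·22 + 3·7 = 741
h_10 = 2·741 + 3·230 + 2·72 + 3·22 = 2382
h_11 = 2·2382 + 3·741 + 2·230 + 3·72 = 7663
h_12 = 2·7663 + 3·2382 + 2·741 + 3·230 = 24644
h_13 = 2·24644 + 3·7663 + 2·2382 + 3·741 = 79264
h_14 = 2·79264 + 3·24644 + 2·7663 + 3·2382 = 254932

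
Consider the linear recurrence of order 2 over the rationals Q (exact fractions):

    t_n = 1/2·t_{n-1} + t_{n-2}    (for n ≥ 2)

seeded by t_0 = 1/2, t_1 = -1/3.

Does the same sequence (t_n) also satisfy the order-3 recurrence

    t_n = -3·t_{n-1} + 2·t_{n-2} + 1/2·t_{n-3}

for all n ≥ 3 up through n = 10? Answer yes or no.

no

Terms t_0..t_10: 1/2, -1/3, 1/3, -1/6, 1/4, -1/24, 11/48, 7/96, 17/64, 79/384, 283/768
n=3: candidate gives -17/12, actual t_3 = -1/6 ✗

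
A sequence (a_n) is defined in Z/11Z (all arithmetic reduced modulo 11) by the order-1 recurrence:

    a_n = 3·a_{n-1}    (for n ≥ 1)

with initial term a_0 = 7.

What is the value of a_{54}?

a_1 = 3·7 = 10
a_2 = 3·10 = 8
a_3 = 3·8 = 2
a_4 = 3·2 = 6
a_5 = 3·6 = 7
(a_5) = (7) = (a_0), so the sequence has period 5.
54 ≡ 4 (mod 5), hence a_54 = a_4 = 6.

6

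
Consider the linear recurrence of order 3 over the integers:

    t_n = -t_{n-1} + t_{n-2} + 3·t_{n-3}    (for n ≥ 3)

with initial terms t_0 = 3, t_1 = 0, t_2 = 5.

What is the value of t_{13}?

t_3 = -1·5 + 1·0 + 3·3 = 4
t_4 = -1·4 + 1·5 + 3·0 = 1
t_5 = -1·1 + 1·4 + 3·5 = 18
t_6 = -1·18 + 1·1 + 3·4 = -5
t_7 = -1·-5 + 1·18 + 3·1 = 26
t_8 = -1·26 + 1·-5 + 3·18 = 23
t_9 = -1·23 + 1·26 + 3·-5 = -12
t_10 = -1·-12 + 1·23 + 3·26 = 113
t_11 = -1·113 + 1·-12 + 3·23 = -56
t_12 = -1·-56 + 1·113 + 3·-12 = 133
t_13 = -1·133 + 1·-56 + 3·113 = 150

150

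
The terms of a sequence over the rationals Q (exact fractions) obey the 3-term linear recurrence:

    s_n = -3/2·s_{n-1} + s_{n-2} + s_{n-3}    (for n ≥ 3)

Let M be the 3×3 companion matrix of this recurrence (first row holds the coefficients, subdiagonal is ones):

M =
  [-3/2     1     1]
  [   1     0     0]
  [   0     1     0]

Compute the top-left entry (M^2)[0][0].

13/4

(M^2)[0][0] is the top entry after applying M 2 times to the unit state (1, 0, 0). Equivalently it is h_{4} for the auxiliary sequence (h_n) obeying the same recurrence with h_2 = 1 and h_i = 0 for 0 ≤ i < 2:
h_3 = -3/2·1 + 1·0 + 1·0 = -3/2
h_4 = -3/2·-3/2 + 1·1 + 1·0 = 13/4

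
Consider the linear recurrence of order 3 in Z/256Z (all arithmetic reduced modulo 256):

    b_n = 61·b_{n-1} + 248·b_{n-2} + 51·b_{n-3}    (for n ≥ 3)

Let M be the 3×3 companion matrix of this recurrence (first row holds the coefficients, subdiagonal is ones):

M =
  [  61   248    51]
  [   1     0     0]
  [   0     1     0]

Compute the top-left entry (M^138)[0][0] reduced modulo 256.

(M^138)[0][0] is the top entry after applying M 138 times to the unit state (1, 0, 0). Equivalently it is h_{140} for the auxiliary sequence (h_n) obeying the same recurrence with h_2 = 1 and h_i = 0 for 0 ≤ i < 2:
h_3 = 61·1 + 248·0 + 51·0 = 61
h_4 = 61·61 + 248·1 + 51·0 = 129
h_5 = 61·129 + 248·61 + 51·1 = 8
h_6 = 61·8 + 248·129 + 51·61 = 7
h_7 = 61·7 + 248·8 + 51·129 = 30
h_8 = 61·30 + 248·7 + 51·8 = 134
Continuing the recurrence:
  h_9 = 99;  h_10 = 97;  h_11 = 183;  h_12 = 76;  h_13 = 183;  h_14 = 176
  h_15 = 92;  h_16 = 225;  h_17 = 205;  h_18 = 37;  h_19 = 60;  h_20 = 251
  h_21 = 78;  h_22 = 178;  h_23 = 251;  h_24 = 201;  h_25 = 131;  h_26 = 240
  h_27 = 35;  h_28 = 240;  h_29 = 232;  h_30 = 193;  h_31 = 141;  h_32 = 201
  h_33 = 240;  h_34 = 255;  h_35 = 78;  h_36 = 110;  h_37 = 147;  h_38 = 33
  h_39 = 47;  h_40 = 116;  h_41 = 191;  h_42 = 64;  h_43 = 100;  h_44 = 225
  h_45 = 61;  h_46 = 109;  h_47 = 228;  h_48 = 19;  h_49 = 30;  h_50 = 250
  h_51 = 107;  h_52 = 169;  h_53 = 187;  h_54 = 152;  h_55 = 11;  h_56 = 32
  h_57 = 144;  h_58 = 129;  h_59 = 157;  h_60 = 17;  h_61 = 216;  h_62 = 55
  h_63 = 190;  h_64 = 150;  h_65 = 195;  h_66 = 161;  h_67 = 39;  h_68 = 28
  h_69 = 135;  h_70 = 16;  h_71 = 44;  h_72 = 225;  h_73 = 109;  h_74 = 181
  h_75 = 140;  h_76 = 107;  h_77 = 46;  h_78 = 130;  h_79 = 219;  h_80 = 73
  h_81 = 115;  h_82 = 192;  h_83 = 179;  h_84 = 144;  h_85 = 248;  h_86 = 65
  h_87 = 109;  h_88 = 89;  h_89 = 192;  h_90 = 175;  h_91 = 110;  h_92 = 254
  h_93 = 243;  h_94 = 225;  h_95 = 159;  h_96 = 68;  h_97 = 15;  h_98 = 32
  h_99 = 180;  h_100 = 225;  h_101 = 93;  h_102 = 253;  h_103 = 52;  h_104 = 3
  h_105 = 126;  h_106 = 74;  h_107 = 75;  h_108 = 169;  h_109 = 171;  h_110 = 104
  h_111 = 27;  h_112 = 64;  h_113 = 32;  h_114 = 1;  h_115 = 253;  h_116 = 161
  h_117 = 168;  h_118 = 103;  h_119 = 94;  h_120 = 166;  h_121 = 35;  h_122 = 225
  h_123 = 151;  h_124 = 236;  h_125 = 87;  h_126 = 112;  h_127 = 252;  h_128 = 225
  h_129 = 13;  h_130 = 69;  h_131 = 220;  h_132 = 219;  h_133 = 14;  h_134 = 82
  h_135 = 187;  h_136 = 201;  h_137 = 99;  h_138 = 144
h_139 = 61·144 + 248·99 + 51·201 = 67
h_140 = 61·67 + 248·144 + 51·99 = 48

48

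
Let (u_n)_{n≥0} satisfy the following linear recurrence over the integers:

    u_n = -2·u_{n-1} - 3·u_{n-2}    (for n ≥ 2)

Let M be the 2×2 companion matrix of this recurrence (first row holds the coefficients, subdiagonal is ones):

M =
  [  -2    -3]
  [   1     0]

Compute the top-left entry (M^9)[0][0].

(M^9)[0][0] is the top entry after applying M 9 times to the unit state (1, 0). Equivalently it is h_{10} for the auxiliary sequence (h_n) obeying the same recurrence with h_1 = 1 and h_i = 0 for 0 ≤ i < 1:
h_2 = -2·1 + -3·0 = -2
h_3 = -2·-2 + -3·1 = 1
h_4 = -2·1 + -3·-2 = 4
h_5 = -2·4 + -3·1 = -11
h_6 = -2·-11 + -3·4 = 10
h_7 = -2·10 + -3·-11 = 13
h_8 = -2·13 + -3·10 = -56
h_9 = -2·-56 + -3·13 = 73
h_10 = -2·73 + -3·-56 = 22

22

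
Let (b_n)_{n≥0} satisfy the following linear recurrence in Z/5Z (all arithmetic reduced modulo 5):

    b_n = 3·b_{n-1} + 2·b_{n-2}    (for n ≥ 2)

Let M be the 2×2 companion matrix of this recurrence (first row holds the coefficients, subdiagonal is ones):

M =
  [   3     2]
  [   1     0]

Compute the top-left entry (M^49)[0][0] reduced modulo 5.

3

(M^49)[0][0] is the top entry after applying M 49 times to the unit state (1, 0). Equivalently it is h_{50} for the auxiliary sequence (h_n) obeying the same recurrence with h_1 = 1 and h_i = 0 for 0 ≤ i < 1:
h_2 = 3·1 + 2·0 = 3
h_3 = 3·3 + 2·1 = 1
h_4 = 3·1 + 2·3 = 4
h_5 = 3·4 + 2·1 = 4
h_6 = 3·4 + 2·4 = 0
h_7 = 3·0 + 2·4 = 3
h_8 = 3·3 + 2·0 = 4
h_9 = 3·4 + 2·3 = 3
h_10 = 3·3 + 2·4 = 2
h_11 = 3·2 + 2·3 = 2
h_12 = 3·2 + 2·2 = 0
h_13 = 3·0 + 2·2 = 4
h_14 = 3·4 + 2·0 = 2
h_15 = 3·2 + 2·4 = 4
h_16 = 3·4 + 2·2 = 1
h_17 = 3·1 + 2·4 = 1
h_18 = 3·1 + 2·1 = 0
h_19 = 3·0 + 2·1 = 2
h_20 = 3·2 + 2·0 = 1
h_21 = 3·1 + 2·2 = 2
h_22 = 3·2 + 2·1 = 3
h_23 = 3·3 + 2·2 = 3
h_24 = 3·3 + 2·3 = 0
h_25 = 3·0 + 2·3 = 1
(h_24, h_25) = (0, 1) = (h_0, h_1), so the sequence has period 24.
50 ≡ 2 (mod 24), hence h_50 = h_2 = 3.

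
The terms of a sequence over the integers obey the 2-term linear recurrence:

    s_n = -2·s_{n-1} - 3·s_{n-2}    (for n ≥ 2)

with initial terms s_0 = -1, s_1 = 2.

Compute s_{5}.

-10

s_2 = -2·2 + -3·-1 = -1
s_3 = -2·-1 + -3·2 = -4
s_4 = -2·-4 + -3·-1 = 11
s_5 = -2·11 + -3·-4 = -10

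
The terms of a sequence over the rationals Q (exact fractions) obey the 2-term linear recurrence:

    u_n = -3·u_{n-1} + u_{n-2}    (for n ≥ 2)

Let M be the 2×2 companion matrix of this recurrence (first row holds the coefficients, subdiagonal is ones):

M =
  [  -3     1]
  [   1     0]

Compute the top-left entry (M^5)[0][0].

-360

(M^5)[0][0] is the top entry after applying M 5 times to the unit state (1, 0). Equivalently it is h_{6} for the auxiliary sequence (h_n) obeying the same recurrence with h_1 = 1 and h_i = 0 for 0 ≤ i < 1:
h_2 = -3·1 + 1·0 = -3
h_3 = -3·-3 + 1·1 = 10
h_4 = -3·10 + 1·-3 = -33
h_5 = -3·-33 + 1·10 = 109
h_6 = -3·109 + 1·-33 = -360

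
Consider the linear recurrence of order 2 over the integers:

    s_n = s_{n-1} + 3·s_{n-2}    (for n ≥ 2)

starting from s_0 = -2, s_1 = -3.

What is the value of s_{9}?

s_2 = 1·-3 + 3·-2 = -9
s_3 = 1·-9 + 3·-3 = -18
s_4 = 1·-18 + 3·-9 = -45
s_5 = 1·-45 + 3·-18 = -99
s_6 = 1·-99 + 3·-45 = -234
s_7 = 1·-234 + 3·-99 = -531
s_8 = 1·-531 + 3·-234 = -1233
s_9 = 1·-1233 + 3·-531 = -2826

-2826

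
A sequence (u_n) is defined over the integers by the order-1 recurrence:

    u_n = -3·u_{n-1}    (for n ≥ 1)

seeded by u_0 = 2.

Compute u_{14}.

u_1 = -3·2 = -6
u_2 = -3·-6 = 18
u_3 = -3·18 = -54
u_4 = -3·-54 = 162
u_5 = -3·162 = -486
u_6 = -3·-486 = 1458
u_7 = -3·1458 = -4374
u_8 = -3·-4374 = 13122
u_9 = -3·13122 = -39366
u_10 = -3·-39366 = 118098
u_11 = -3·118098 = -354294
u_12 = -3·-354294 = 1062882
u_13 = -3·1062882 = -3188646
u_14 = -3·-3188646 = 9565938

9565938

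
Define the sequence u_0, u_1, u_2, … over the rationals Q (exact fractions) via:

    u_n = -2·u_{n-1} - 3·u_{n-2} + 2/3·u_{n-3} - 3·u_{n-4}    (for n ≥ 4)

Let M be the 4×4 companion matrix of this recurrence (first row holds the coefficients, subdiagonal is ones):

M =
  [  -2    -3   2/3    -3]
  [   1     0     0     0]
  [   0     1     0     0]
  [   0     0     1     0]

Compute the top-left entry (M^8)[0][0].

(M^8)[0][0] is the top entry after applying M 8 times to the unit state (1, 0, 0, 0). Equivalently it is h_{11} for the auxiliary sequence (h_n) obeying the same recurrence with h_3 = 1 and h_i = 0 for 0 ≤ i < 3:
h_4 = -2·1 + -3·0 + 2/3·0 + -3·0 = -2
h_5 = -2·-2 + -3·1 + 2/3·0 + -3·0 = 1
h_6 = -2·1 + -3·-2 + 2/3·1 + -3·0 = 14/3
h_7 = -2·14/3 + -3·1 + 2/3·-2 + -3·1 = -50/3
h_8 = -2·-50/3 + -3·14/3 + 2/3·1 + -3·-2 = 26
h_9 = -2·26 + -3·-50/3 + 2/3·14/3 + -3·1 = -17/9
h_10 = -2·-17/9 + -3·26 + 2/3·-50/3 + -3·14/3 = -298/3
h_11 = -2·-298/3 + -3·-17/9 + 2/3·26 + -3·-50/3 = 815/3

815/3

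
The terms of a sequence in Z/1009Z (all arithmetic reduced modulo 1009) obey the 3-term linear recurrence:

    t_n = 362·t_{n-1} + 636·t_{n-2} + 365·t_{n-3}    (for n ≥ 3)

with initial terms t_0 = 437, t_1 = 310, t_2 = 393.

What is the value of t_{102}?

t_3 = 362·393 + 636·310 + 365·437 = 485
t_4 = 362·485 + 636·393 + 365·310 = 871
t_5 = 362·871 + 636·485 + 365·393 = 367
t_6 = 362·367 + 636·871 + 365·485 = 131
t_7 = 362·131 + 636·367 + 365·871 = 412
t_8 = 362·412 + 636·131 + 365·367 = 148
t_9 = 362·148 + 636·412 + 365·131 = 183
t_10 = 362·183 + 636·148 + 365·412 = 991
t_11 = 362·991 + 636·183 + 365·148 = 434
t_12 = 362·434 + 636·991 + 365·183 = 565
t_13 = 362·565 + 636·434 + 365·991 = 763
t_14 = 362·763 + 636·565 + 365·434 = 882
t_15 = 362·882 + 636·763 + 365·565 = 768
t_16 = 362·768 + 636·882 + 365·763 = 500
t_17 = 362·500 + 636·768 + 365·882 = 540
t_18 = 362·540 + 636·500 + 365·768 = 726
t_19 = 362·726 + 636·540 + 365·500 = 723
t_20 = 362·723 + 636·726 + 365·540 = 354
t_21 = 362·354 + 636·723 + 365·726 = 361
t_22 = 362·361 + 636·354 + 365·723 = 195
t_23 = 362·195 + 636·361 + 365·354 = 571
t_24 = 362·571 + 636·195 + 365·361 = 365
t_25 = 362·365 + 636·571 + 365·195 = 412
t_26 = 362·412 + 636·365 + 365·571 = 443
t_27 = 362·443 + 636·412 + 365·365 = 673
t_28 = 362·673 + 636·443 + 365·412 = 733
t_29 = 362·733 + 636·673 + 365·443 = 446
t_30 = 362·446 + 636·733 + 365·673 = 500
t_31 = 362·500 + 636·446 + 365·733 = 676
t_32 = 362·676 + 636·500 + 365·446 = 31
t_33 = 362·31 + 636·676 + 365·500 = 96
t_34 = 362·96 + 636·31 + 365·676 = 526
t_35 = 362·526 + 636·96 + 365·31 = 443
t_36 = 362·443 + 636·526 + 365·96 = 217
t_37 = 362·217 + 636·443 + 365·526 = 369
t_38 = 362·369 + 636·217 + 365·443 = 424
t_39 = 362·424 + 636·369 + 365·217 = 210
t_40 = 362·210 + 636·424 + 365·369 = 85
t_41 = 362·85 + 636·210 + 365·424 = 246
t_42 = 362·246 + 636·85 + 365·210 = 809
t_43 = 362·809 + 636·246 + 365·85 = 55
t_44 = 362·55 + 636·809 + 365·246 = 662
t_45 = 362·662 + 636·55 + 365·809 = 833
t_46 = 362·833 + 636·662 + 365·55 = 29
t_47 = 362·29 + 636·833 + 365·662 = 950
t_48 = 362·950 + 636·29 + 365·833 = 449
t_49 = 362·449 + 636·950 + 365·29 = 393
t_50 = 362·393 + 636·449 + 365·950 = 677
t_51 = 362·677 + 636·393 + 365·449 = 30
t_52 = 362·30 + 636·677 + 365·393 = 666
t_53 = 362·666 + 636·30 + 365·677 = 759
t_54 = 362·759 + 636·666 + 365·30 = 966
t_55 = 362·966 + 636·759 + 365·666 = 921
t_56 = 362·921 + 636·966 + 365·759 = 896
t_57 = 362·896 + 636·921 + 365·966 = 439
t_58 = 362·439 + 636·896 + 365·921 = 444
t_59 = 362·444 + 636·439 + 365·896 = 132
t_60 = 362·132 + 636·444 + 365·439 = 29
t_61 = 362·29 + 636·132 + 365·444 = 224
t_62 = 362·224 + 636·29 + 365·132 = 398
t_63 = 362·398 + 636·224 + 365·29 = 479
t_64 = 362·479 + 636·398 + 365·224 = 759
t_65 = 362·759 + 636·479 + 365·398 = 210
t_66 = 362·210 + 636·759 + 365·479 = 36
t_67 = 362·36 + 636·210 + 365·759 = 856
t_68 = 362·856 + 636·36 + 365·210 = 773
t_69 = 362·773 + 636·856 + 365·36 = 921
t_70 = 362·921 + 636·773 + 365·856 = 327
t_71 = 362·327 + 636·921 + 365·773 = 482
t_72 = 362·482 + 636·327 + 365·921 = 213
t_73 = 362·213 + 636·482 + 365·327 = 531
t_74 = 362·531 + 636·213 + 365·482 = 129
t_75 = 362·129 + 636·531 + 365·213 = 37
t_76 = 362·37 + 636·129 + 365·531 = 679
t_77 = 362·679 + 636·37 + 365·129 = 598
t_78 = 362·598 + 636·679 + 365·37 = 930
t_79 = 362·930 + 636·598 + 365·679 = 219
t_80 = 362·219 + 636·930 + 365·598 = 99
t_81 = 362·99 + 636·219 + 365·930 = 991
t_82 = 362·991 + 636·99 + 365·219 = 168
t_83 = 362·168 + 636·991 + 365·99 = 747
t_84 = 362·747 + 636·168 + 365·991 = 389
t_85 = 362·389 + 636·747 + 365·168 = 191
t_86 = 362·191 + 636·389 + 365·747 = 954
t_87 = 362·954 + 636·191 + 365·389 = 382
t_88 = 362·382 + 636·954 + 365·191 = 480
t_89 = 362·480 + 636·382 + 365·954 = 100
t_90 = 362·100 + 636·480 + 365·382 = 626
t_91 = 362·626 + 636·100 + 365·480 = 263
t_92 = 362·263 + 636·626 + 365·100 = 117
t_93 = 362·117 + 636·263 + 365·626 = 206
t_94 = 362·206 + 636·117 + 365·263 = 801
t_95 = 362·801 + 636·206 + 365·117 = 552
t_96 = 362·552 + 636·801 + 365·206 = 457
t_97 = 362·457 + 636·552 + 365·801 = 662
t_98 = 362·662 + 636·457 + 365·552 = 251
t_99 = 362·251 + 636·662 + 365·457 = 651
t_100 = 362·651 + 636·251 + 365·662 = 249
t_101 = 362·249 + 636·651 + 365·251 = 479
t_102 = 362·479 + 636·249 + 365·651 = 301

301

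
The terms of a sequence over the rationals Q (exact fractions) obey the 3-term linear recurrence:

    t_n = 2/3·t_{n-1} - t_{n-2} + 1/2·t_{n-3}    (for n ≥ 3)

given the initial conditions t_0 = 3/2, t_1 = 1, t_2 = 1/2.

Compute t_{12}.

t_3 = 2/3·1/2 + -1·1 + 1/2·3/2 = 1/12
t_4 = 2/3·1/12 + -1·1/2 + 1/2·1 = 1/18
t_5 = 2/3·1/18 + -1·1/12 + 1/2·1/2 = 11/54
t_6 = 2/3·11/54 + -1·1/18 + 1/2·1/12 = 79/648
t_7 = 2/3·79/648 + -1·11/54 + 1/2·1/18 = -23/243
t_8 = 2/3·-23/243 + -1·79/648 + 1/2·11/54 = -485/5832
t_9 = 2/3·-485/5832 + -1·-23/243 + 1/2·79/648 = 3505/34992
t_10 = 2/3·3505/34992 + -1·-485/5832 + 1/2·-23/243 = 2693/26244
t_11 = 2/3·2693/26244 + -1·3505/34992 + 1/2·-485/5832 = -2887/39366
t_12 = 2/3·-2887/39366 + -1·2693/26244 + 1/2·3505/34992 = -191645/1889568

-191645/1889568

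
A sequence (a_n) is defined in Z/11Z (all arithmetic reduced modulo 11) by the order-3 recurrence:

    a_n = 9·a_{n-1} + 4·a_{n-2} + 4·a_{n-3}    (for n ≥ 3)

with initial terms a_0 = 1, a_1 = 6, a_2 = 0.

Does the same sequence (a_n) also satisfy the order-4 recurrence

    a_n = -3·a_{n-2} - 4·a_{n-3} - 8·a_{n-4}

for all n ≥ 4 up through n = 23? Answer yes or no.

Terms a_0..a_23: 1, 6, 0, 6, 1, 0, 6, 3, 7, 0, 7, 3, 0, 7, 9, 10, 0, 10, 9, 0, 10, 5, 8, 0
n=4: candidate gives 1, actual a_4 = 1 ✓
n=5: candidate gives 0, actual a_5 = 0 ✓
n=6: candidate gives 6, actual a_6 = 6 ✓
n=7: candidate gives 3, actual a_7 = 3 ✓
n=8: candidate gives 7, actual a_8 = 7 ✓
n=9: candidate gives 0, actual a_9 = 0 ✓
n=10: candidate gives 7, actual a_10 = 7 ✓
n=11: candidate gives 3, actual a_11 = 3 ✓
n=12: candidate gives 0, actual a_12 = 0 ✓
n=13: candidate gives 7, actual a_13 = 7 ✓
n=14: candidate gives 9, actual a_14 = 9 ✓
n=15: candidate gives 10, actual a_15 = 10 ✓
n=16: candidate gives 0, actual a_16 = 0 ✓
n=17: candidate gives 10, actual a_17 = 10 ✓
n=18: candidate gives 9, actual a_18 = 9 ✓
n=19: candidate gives 0, actual a_19 = 0 ✓
n=20: candidate gives 10, actual a_20 = 10 ✓
n=21: candidate gives 5, actual a_21 = 5 ✓
n=22: candidate gives 8, actual a_22 = 8 ✓
n=23: candidate gives 0, actual a_23 = 0 ✓

yes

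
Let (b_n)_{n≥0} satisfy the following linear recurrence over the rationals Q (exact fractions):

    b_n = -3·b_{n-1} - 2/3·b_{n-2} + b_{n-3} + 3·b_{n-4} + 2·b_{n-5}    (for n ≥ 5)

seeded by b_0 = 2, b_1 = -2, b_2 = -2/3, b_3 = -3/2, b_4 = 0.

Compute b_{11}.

16111/81

b_5 = -3·0 + -2/3·-3/2 + 1·-2/3 + 3·-2 + 2·2 = -5/3
b_6 = -3·-5/3 + -2/3·0 + 1·-3/2 + 3·-2/3 + 2·-2 = -5/2
b_7 = -3·-5/2 + -2/3·-5/3 + 1·0 + 3·-3/2 + 2·-2/3 = 25/9
b_8 = -3·25/9 + -2/3·-5/2 + 1·-5/3 + 3·0 + 2·-3/2 = -34/3
b_9 = -3·-34/3 + -2/3·25/9 + 1·-5/2 + 3·-5/3 + 2·0 = 1331/54
b_10 = -3·1331/54 + -2/3·-34/3 + 1·25/9 + 3·-5/2 + 2·-5/3 = -670/9
b_11 = -3·-670/9 + -2/3·1331/54 + 1·-34/3 + 3·25/9 + 2·-5/2 = 16111/81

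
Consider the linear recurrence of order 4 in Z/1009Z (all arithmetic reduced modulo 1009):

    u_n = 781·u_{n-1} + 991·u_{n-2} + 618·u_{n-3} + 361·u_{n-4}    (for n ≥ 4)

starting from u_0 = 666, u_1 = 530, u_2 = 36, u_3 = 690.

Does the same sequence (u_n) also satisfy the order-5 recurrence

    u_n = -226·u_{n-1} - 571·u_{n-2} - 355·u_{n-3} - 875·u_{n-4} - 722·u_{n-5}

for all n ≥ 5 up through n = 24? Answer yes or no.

Terms u_0..u_24: 666, 530, 36, 690, 344, 637, 423, 622, 135, 390, 780, 14, 93, 10, 731, 616, 164, 261, 935, 914, 325, 315, 364, 200, 530
n=5: candidate gives 637, actual u_5 = 637 ✓
n=6: candidate gives 423, actual u_6 = 423 ✓
n=7: candidate gives 622, actual u_7 = 622 ✓
n=8: candidate gives 135, actual u_8 = 135 ✓
n=9: candidate gives 390, actual u_9 = 390 ✓
n=10: candidate gives 780, actual u_10 = 780 ✓
n=11: candidate gives 14, actual u_11 = 14 ✓
n=12: candidate gives 93, actual u_12 = 93 ✓
n=13: candidate gives 10, actual u_13 = 10 ✓
n=14: candidate gives 731, actual u_14 = 731 ✓
n=15: candidate gives 616, actual u_15 = 616 ✓
n=16: candidate gives 164, actual u_16 = 164 ✓
n=17: candidate gives 261, actual u_17 = 261 ✓
n=18: candidate gives 935, actual u_18 = 935 ✓
n=19: candidate gives 914, actual u_19 = 914 ✓
n=20: candidate gives 325, actual u_20 = 325 ✓
n=21: candidate gives 315, actual u_21 = 315 ✓
n=22: candidate gives 364, actual u_22 = 364 ✓
n=23: candidate gives 200, actual u_23 = 200 ✓
n=24: candidate gives 530, actual u_24 = 530 ✓

yes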